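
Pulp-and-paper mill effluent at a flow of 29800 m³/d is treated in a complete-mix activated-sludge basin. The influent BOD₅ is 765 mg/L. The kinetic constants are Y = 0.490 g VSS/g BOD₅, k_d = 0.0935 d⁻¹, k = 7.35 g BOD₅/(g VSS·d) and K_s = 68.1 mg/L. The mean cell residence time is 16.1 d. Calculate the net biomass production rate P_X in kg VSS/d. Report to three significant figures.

P_X ≈ 4440 kg VSS/d

From the Monod/SRT balance for a CMAS, S = K_s·(1+k_d θ_c)/[θ_c·(Y k − k_d) − 1] = 68.1 × (1 + 0.0935 × 16.1) / [16.1 × (0.490 × 7.35 − 0.0935) − 1] = 170.6 / 55.48 = 3.075 mg/L.
Correct the yield for decay: Y_obs = Y/(1 + k_d θ_c) = 0.490 / (1 + 0.0935 × 16.1) = 0.490 / 2.505 = 0.1956.
Q·(S₀ − S) = 29800 × (765 − 3.08) × 10⁻³ = 22705 kg/d removed.
Biomass produced: P_X = Y_obs·Q·ΔS = 0.1956 × 22705 ≈ 4441 kg VSS/d.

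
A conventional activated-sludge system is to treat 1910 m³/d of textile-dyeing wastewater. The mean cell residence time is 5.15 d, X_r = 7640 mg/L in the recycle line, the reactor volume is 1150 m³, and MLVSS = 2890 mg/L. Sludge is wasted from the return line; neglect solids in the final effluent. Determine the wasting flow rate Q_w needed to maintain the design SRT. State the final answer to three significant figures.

Q_w ≈ 84.5 m³/d

θ_c = V·X/(Q_w·X_r) when wasting from the recycle, so Q_w = V·X/(θ_c·X_r) = 1150 × 2890 / (5.15 × 7640) = 84.47 m³/d.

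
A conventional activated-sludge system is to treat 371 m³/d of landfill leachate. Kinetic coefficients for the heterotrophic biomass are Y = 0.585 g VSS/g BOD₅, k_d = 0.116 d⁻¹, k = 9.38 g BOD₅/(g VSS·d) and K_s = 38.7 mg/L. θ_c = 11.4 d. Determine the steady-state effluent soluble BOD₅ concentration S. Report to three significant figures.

For a completely mixed reactor with recycle the Lawrence–McCarty relation gives S = K_s·(1 + k_d·θ_c) / [θ_c·(Y·k − k_d) − 1] = 38.7 × (1 + 0.116 × 11.4) / [11.4 × (0.585 × 9.38 − 0.116) − 1] = 89.88 / 60.23 = 1.492 mg/L.

S ≈ 1.49 mg/L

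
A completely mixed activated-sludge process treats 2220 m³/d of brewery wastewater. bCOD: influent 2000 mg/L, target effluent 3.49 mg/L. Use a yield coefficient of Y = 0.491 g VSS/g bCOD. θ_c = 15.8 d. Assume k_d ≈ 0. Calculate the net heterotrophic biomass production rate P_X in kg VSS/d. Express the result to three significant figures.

Since k_d ≈ 0, Y_obs = Y = 0.491 g VSS/g bCOD.
Mass of bCOD removed per day: Q(S₀ − S) = 2220 × 1997 g/m³ = 4432 kg/d.
Biomass produced: P_X = Y_obs·Q·ΔS = 0.4910 × 4432 ≈ 2176 kg VSS/d.

P_X ≈ 2180 kg VSS/d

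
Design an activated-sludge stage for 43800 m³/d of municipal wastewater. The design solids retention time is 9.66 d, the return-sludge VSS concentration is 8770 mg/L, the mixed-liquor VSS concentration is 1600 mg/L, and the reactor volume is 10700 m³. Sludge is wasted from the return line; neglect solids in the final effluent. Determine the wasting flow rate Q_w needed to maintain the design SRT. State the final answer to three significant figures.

Q_w ≈ 202 m³/d

θ_c = V·X/(Q_w·X_r) when wasting from the recycle, so Q_w = V·X/(θ_c·X_r) = 10700 × 1600 / (9.66 × 8770) = 202.1 m³/d.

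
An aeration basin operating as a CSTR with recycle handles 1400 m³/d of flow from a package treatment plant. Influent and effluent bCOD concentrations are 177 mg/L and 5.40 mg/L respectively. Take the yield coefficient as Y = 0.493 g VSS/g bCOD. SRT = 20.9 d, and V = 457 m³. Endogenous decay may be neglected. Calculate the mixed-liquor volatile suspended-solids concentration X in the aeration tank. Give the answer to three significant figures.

X ≈ 5420 mg/L

X = Y·Q·ΔS·θ_c / V = 0.493 × 1400 × (177 − 5.40) × 20.9 / 457 = 5417 mg/L.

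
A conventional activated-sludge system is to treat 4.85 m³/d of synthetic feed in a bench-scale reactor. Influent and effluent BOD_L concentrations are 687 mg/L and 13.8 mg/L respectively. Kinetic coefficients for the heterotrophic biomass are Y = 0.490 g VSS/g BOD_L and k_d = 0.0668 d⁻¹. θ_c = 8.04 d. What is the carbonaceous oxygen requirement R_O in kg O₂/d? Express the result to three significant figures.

The observed yield is Y_obs = Y/(1 + k_d·θ_c) = 0.490 / (1 + 0.0668 × 8.04) = 0.490 / 1.537 = 0.3188 g VSS per g BOD_L removed.
Q·(S₀ − S) = 4.85 × (687 − 13.8) × 10⁻³ = 3.265 kg/d removed.
P_X = Y_obs·Q·(S₀ − S) = 0.3188 × 3.265 = 1.041 kg VSS/d.
R_O = Q·(S₀ − S) − 1.42·P_X = 3.265 − 1.42 × 1.041 = 1.787 kg O₂/d.

R_O ≈ 1.79 kg O₂/d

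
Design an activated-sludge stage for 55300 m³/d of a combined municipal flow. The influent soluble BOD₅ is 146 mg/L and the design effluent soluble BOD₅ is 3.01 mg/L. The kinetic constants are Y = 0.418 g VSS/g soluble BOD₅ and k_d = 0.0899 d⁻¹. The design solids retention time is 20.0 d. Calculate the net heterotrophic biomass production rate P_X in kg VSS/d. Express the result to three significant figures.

P_X ≈ 1180 kg VSS/d

Correct the yield for decay: Y_obs = Y/(1 + k_d θ_c) = 0.418 / (1 + 0.0899 × 20.0) = 0.418 / 2.798 = 0.1494.
Q·(S₀ − S) = 55300 × (146 − 3.01) × 10⁻³ = 7907 kg/d removed.
Biomass produced: P_X = Y_obs·Q·ΔS = 0.1494 × 7907 ≈ 1181 kg VSS/d.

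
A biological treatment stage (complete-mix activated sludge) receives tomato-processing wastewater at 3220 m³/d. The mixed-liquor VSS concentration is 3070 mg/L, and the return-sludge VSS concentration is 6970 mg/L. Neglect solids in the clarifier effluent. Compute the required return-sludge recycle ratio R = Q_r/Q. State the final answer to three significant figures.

Mass balance around the secondary clarifier (neglecting effluent solids): R = X / (X_r − X) = 3070 / (6970 − 3070) = 0.7872.

R ≈ 0.787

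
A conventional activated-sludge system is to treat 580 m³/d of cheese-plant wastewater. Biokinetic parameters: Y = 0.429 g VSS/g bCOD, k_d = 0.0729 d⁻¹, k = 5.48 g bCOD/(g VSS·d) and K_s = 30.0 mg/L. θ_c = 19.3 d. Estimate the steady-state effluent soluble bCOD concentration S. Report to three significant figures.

S ≈ 1.68 mg/L

From the Monod/SRT balance for a CMAS, S = K_s·(1+k_d θ_c)/[θ_c·(Y k − k_d) − 1] = 30.0 × (1 + 0.0729 × 19.3) / [19.3 × (0.429 × 5.48 − 0.0729) − 1] = 72.21 / 42.97 = 1.681 mg/L.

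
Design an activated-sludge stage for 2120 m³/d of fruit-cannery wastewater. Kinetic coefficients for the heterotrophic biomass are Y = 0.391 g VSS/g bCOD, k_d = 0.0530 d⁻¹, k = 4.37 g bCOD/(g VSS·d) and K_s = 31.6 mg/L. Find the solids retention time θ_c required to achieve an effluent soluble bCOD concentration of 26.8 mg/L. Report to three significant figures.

From 1/θ_c = Y·k·S/(K_s + S) − k_d: Y·k·S/(K_s+S) = 0.391 × 4.37 × 26.8 / (31.6 + 26.8) = 0.7841 d⁻¹.
1/θ_c = 0.7841 − 0.0530 = 0.7311 d⁻¹, so θ_c = 1.368 d.

θ_c ≈ 1.37 d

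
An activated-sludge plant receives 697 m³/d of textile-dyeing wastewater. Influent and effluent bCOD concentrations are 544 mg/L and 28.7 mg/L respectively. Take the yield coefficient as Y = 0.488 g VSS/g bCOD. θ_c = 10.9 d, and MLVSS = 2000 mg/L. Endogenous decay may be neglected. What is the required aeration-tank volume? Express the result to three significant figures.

With k_d = 0 the design equation reduces to V = Y Q (S₀−S) θ_c / X = 0.488 × 697 × (544 − 28.7) × 10.9 / 2000 = 955.2 m³.

V ≈ 955 m³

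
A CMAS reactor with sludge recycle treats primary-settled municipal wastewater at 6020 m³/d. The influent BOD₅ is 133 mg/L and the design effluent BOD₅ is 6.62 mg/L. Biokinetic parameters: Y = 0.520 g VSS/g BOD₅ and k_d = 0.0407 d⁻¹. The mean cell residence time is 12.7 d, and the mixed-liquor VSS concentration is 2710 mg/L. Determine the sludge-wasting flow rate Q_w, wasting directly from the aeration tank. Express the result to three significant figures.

Q_w ≈ 96.2 m³/d

Rearranging the biomass balance for a CMAS with decay, V = Y·Q·ΔS·θ_c / [X·(1+k_d θ_c)] = 0.520 × 6020 × (133 − 6.62) × 12.7 / [2710 × (1 + 0.0407 × 12.7)] = 5.02×10^6 / 4111 = 1222 m³.
Wasting from the aeration tank: Q_w = V / θ_c = 1222 / 12.7 = 96.24 m³/d.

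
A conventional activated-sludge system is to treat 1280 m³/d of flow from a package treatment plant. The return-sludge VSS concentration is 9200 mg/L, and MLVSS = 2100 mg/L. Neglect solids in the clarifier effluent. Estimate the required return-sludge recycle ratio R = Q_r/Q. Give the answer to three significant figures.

R = Q_r/Q = X/(X_r − X) = 2100 / (9200 − 2100) = 0.2958.

R ≈ 0.296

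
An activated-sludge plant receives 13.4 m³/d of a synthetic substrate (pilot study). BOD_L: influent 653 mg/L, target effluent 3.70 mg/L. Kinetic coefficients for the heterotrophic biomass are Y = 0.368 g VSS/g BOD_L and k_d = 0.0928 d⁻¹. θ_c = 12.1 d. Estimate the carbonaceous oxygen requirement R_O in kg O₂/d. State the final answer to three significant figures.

Y_obs = Y / (1 + k_d θ_c) = 0.368 / (1 + 0.0928 × 12.1) = 0.368 / 2.123 = 0.1733.
Substrate removed = Q·(S₀ − S) = 13.4 m³/d × (653 − 3.70) g/m³ = 8.7×10^3 g/d = 8.701 kg/d.
P_X = Y_obs·Q·(S₀ − S) = 0.1733 × 8.701 = 1.508 kg VSS/d.
Carbonaceous O₂ demand = substrate oxidised − cell-mass equivalent = 8.701 − 1.42 × 1.508 = 6.559 kg O₂/d.

R_O ≈ 6.56 kg O₂/d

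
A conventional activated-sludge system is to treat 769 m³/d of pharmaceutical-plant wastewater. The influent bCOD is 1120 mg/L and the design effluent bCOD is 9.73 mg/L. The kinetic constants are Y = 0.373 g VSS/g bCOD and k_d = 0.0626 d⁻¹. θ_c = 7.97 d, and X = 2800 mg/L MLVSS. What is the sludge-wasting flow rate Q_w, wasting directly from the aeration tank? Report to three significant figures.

Q_w ≈ 75.9 m³/d

From the SRT design equation V = Y Q (S₀−S) θ_c / [X (1 + k_d θ_c)] = 0.373 × 769 × (1120 − 9.73) × 7.97 / [2800 × (1 + 0.0626 × 7.97)] = 2.54×10^6 / 4197 = 604.8 m³.
Wasting from the aeration tank: Q_w = V / θ_c = 604.8 / 7.97 = 75.88 m³/d.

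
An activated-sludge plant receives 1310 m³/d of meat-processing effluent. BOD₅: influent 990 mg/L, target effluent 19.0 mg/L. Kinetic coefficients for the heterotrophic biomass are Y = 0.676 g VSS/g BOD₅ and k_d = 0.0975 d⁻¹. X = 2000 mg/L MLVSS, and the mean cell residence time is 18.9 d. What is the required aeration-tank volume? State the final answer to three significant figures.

V ≈ 2860 m³

Steady-state biomass mass balance: V·X·(1 + k_d·θ_c) = Y·Q·(S₀ − S)·θ_c, so V = 0.676 × 1310 × (990 − 19.0) × 18.9 / [2000 × (1 + 0.0975 × 18.9)] = 1.63×10^7 / 5685 = 2858 m³.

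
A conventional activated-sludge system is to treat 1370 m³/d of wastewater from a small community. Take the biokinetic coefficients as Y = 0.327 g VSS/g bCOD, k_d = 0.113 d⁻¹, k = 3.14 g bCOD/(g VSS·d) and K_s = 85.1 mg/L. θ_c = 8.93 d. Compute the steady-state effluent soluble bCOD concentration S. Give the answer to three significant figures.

S ≈ 23.9 mg/L

From the Monod/SRT balance for a CMAS, S = K_s·(1+k_d θ_c)/[θ_c·(Y k − k_d) − 1] = 85.1 × (1 + 0.113 × 8.93) / [8.93 × (0.327 × 3.14 − 0.113) − 1] = 171.0 / 7.160 = 23.88 mg/L.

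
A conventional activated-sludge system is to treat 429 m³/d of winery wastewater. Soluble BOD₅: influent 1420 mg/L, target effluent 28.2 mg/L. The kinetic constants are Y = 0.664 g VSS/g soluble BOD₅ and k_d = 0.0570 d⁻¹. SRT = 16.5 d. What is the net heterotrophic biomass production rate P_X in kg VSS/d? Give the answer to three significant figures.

P_X ≈ 204 kg VSS/d

Y_obs = Y / (1 + k_d θ_c) = 0.664 / (1 + 0.0570 × 16.5) = 0.664 / 1.941 = 0.3422.
Substrate removed = Q·(S₀ − S) = 429 m³/d × (1420 − 28.2) g/m³ = 5.97×10^5 g/d = 597.1 kg/d.
So the net sludge growth is P_X = 0.3422 × 597.1 = 204.3 kg VSS/d.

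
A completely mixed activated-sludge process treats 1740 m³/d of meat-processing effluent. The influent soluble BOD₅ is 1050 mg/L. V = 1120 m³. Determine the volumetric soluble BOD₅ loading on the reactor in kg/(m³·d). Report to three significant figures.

L_v ≈ 1.63 kg soluble BOD₅/(m³·d)

Volumetric loading L_v = Q·S₀ / V = 1740 × 1050 g/m³ / 1120 m³ = 1631 g/(m³·d) = 1.631 kg soluble BOD₅/(m³·d).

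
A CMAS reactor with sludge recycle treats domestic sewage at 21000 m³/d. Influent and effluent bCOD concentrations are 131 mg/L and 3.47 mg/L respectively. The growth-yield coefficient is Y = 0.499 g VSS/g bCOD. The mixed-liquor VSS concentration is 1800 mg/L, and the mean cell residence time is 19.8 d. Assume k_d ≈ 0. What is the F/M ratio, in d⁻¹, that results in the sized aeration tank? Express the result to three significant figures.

V·X = Y·Q·ΔS·θ_c gives V = 0.499 × 21000 × (131 − 3.47) × 19.8 / 1800 = 14700 m³.
Food-to-microorganism ratio F/M = Q S₀ / (V X) = 21000 × 131 / (14700 × 1800) = 0.1040 d⁻¹.

F/M ≈ 0.104 d⁻¹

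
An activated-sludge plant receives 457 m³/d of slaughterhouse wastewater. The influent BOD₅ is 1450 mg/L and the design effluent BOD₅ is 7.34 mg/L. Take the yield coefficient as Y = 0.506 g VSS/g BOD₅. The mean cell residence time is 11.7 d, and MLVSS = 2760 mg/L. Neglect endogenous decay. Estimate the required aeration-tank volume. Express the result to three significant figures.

V ≈ 1410 m³

Biomass mass balance (decay neglected): V·X = Y·Q·(S₀ − S)·θ_c, so V = 0.506 × 457 × (1450 − 7.34) × 11.7 / 2760 = 1414 m³.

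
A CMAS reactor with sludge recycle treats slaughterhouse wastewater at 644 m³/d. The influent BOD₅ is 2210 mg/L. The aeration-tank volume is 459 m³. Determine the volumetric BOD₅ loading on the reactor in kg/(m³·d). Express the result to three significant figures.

L_v ≈ 3.10 kg BOD₅/(m³·d)

Volumetric loading L_v = Q·S₀ / V = 644 × 2210 g/m³ / 459.0 m³ = 3101 g/(m³·d) = 3.101 kg BOD₅/(m³·d).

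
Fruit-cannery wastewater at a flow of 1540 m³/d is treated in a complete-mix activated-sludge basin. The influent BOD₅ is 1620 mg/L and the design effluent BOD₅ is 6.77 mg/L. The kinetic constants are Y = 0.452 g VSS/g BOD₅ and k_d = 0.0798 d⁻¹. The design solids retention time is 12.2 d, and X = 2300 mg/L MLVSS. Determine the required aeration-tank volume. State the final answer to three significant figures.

From the SRT design equation V = Y Q (S₀−S) θ_c / [X (1 + k_d θ_c)] = 0.452 × 1540 × (1620 − 6.77) × 12.2 / [2300 × (1 + 0.0798 × 12.2)] = 1.37×10^7 / 4539 = 3018 m³.

V ≈ 3020 m³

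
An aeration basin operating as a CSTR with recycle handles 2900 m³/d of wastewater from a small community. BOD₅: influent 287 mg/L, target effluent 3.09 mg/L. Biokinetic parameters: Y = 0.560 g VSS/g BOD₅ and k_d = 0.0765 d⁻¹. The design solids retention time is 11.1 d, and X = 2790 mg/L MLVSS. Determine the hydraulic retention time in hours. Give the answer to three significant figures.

τ ≈ 8.21 h

Rearranging the biomass balance for a CMAS with decay, V = Y·Q·ΔS·θ_c / [X·(1+k_d θ_c)] = 0.560 × 2900 × (287 − 3.09) × 11.1 / [2790 × (1 + 0.0765 × 11.1)] = 5.12×10^6 / 5159 = 992.0 m³.
Hydraulic retention time τ = V/Q = 992.0 / 2900 = 0.3421 d = 8.210 h.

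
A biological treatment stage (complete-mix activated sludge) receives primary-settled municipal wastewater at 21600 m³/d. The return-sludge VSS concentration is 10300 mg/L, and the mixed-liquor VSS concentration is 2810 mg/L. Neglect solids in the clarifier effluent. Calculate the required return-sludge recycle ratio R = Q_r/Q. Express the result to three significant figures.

R ≈ 0.375

Solids balance on the clarifier gives (1+R)X = R·X_r, so R = X/(X_r − X) = 2810 / (10300 − 2810) = 0.3752.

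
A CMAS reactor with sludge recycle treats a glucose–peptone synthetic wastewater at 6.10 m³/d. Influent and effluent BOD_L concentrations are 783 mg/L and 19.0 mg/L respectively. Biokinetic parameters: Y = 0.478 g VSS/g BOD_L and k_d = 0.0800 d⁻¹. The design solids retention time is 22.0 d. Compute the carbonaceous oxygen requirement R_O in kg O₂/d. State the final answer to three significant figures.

Correct the yield for decay: Y_obs = Y/(1 + k_d θ_c) = 0.478 / (1 + 0.0800 × 22.0) = 0.478 / 2.760 = 0.1732.
Substrate removed = Q·(S₀ − S) = 6.10 m³/d × (783 − 19.0) g/m³ = 4.66×10^3 g/d = 4.660 kg/d.
Biomass synthesised: P_X = Y_obs × 4.660 = 0.8071 kg VSS/d.
R_O = Q·ΔS − 1.42 P_X = 4.660 − 1.146 = 3.514 kg O₂/d.

R_O ≈ 3.51 kg O₂/d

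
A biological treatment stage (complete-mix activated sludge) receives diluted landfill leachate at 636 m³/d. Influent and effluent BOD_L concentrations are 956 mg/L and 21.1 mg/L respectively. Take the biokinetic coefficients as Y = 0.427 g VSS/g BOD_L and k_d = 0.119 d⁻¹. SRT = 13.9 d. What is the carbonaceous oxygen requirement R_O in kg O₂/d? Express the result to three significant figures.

R_O ≈ 459 kg O₂/d

Y_obs = Y / (1 + k_d θ_c) = 0.427 / (1 + 0.119 × 13.9) = 0.427 / 2.654 = 0.1609.
Mass of BOD_L removed per day: Q(S₀ − S) = 636 × 934.9 g/m³ = 594.6 kg/d.
Biomass synthesised: P_X = Y_obs × 594.6 = 95.66 kg VSS/d.
Carbonaceous O₂ demand = substrate oxidised − cell-mass equivalent = 594.6 − 1.42 × 95.66 = 458.8 kg O₂/d.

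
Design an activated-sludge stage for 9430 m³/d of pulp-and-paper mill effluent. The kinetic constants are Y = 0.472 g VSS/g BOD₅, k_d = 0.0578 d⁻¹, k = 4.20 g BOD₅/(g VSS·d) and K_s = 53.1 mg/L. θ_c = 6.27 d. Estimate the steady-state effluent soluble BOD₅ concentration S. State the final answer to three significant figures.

For a completely mixed reactor with recycle the Lawrence–McCarty relation gives S = K_s·(1 + k_d·θ_c) / [θ_c·(Y·k − k_d) − 1] = 53.1 × (1 + 0.0578 × 6.27) / [6.27 × (0.472 × 4.20 − 0.0578) − 1] = 72.34 / 11.07 = 6.537 mg/L.

S ≈ 6.54 mg/L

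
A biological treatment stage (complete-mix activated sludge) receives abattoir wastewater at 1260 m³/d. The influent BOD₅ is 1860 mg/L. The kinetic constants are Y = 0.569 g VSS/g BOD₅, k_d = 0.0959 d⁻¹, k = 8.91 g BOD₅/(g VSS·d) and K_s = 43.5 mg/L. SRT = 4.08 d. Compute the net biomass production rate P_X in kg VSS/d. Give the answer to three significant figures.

Effluent substrate depends only on kinetics and SRT: S = K_s(1 + k_d θ_c) / [θ_c(Yk − k_d) − 1] = 43.5 × (1 + 0.0959 × 4.08) / [4.08 × (0.569 × 8.91 − 0.0959) − 1] = 60.52 / 19.29 = 3.137 mg/L.
Observed yield with endogenous decay: Y_obs = Y / (1 + k_d·θ_c) = 0.569 / (1 + 0.0959 × 4.08) = 0.569 / 1.391 = 0.4090 g VSS/g BOD₅.
Substrate removed = Q·(S₀ − S) = 1260 m³/d × (1860 − 3.14) g/m³ = 2.34×10^6 g/d = 2340 kg/d.
Biomass produced: P_X = Y_obs·Q·ΔS = 0.4090 × 2340 ≈ 956.9 kg VSS/d.

P_X ≈ 957 kg VSS/d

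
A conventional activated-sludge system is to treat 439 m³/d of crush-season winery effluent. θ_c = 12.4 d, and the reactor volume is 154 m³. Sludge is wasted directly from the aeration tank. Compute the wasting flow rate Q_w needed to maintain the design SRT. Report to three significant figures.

For wasting at MLVSS concentration, Q_w = V/θ_c = 154.0/12.4 = 12.42 m³/d.

Q_w ≈ 12.4 m³/d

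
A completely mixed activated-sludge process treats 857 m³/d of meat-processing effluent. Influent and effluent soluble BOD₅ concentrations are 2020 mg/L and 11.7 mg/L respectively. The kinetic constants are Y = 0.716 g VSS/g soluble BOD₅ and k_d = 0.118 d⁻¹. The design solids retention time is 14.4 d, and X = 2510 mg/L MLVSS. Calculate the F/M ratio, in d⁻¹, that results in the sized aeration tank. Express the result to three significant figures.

F/M ≈ 0.263 d⁻¹

From the SRT design equation V = Y Q (S₀−S) θ_c / [X (1 + k_d θ_c)] = 0.716 × 857 × (2020 − 11.7) × 14.4 / [2510 × (1 + 0.118 × 14.4)] = 1.77×10^7 / 6775 = 2619 m³.
F/M = applied load / biomass = Q·S₀/(V·X) = 857 × 2020 / (2619 × 2510) = 0.2633 d⁻¹.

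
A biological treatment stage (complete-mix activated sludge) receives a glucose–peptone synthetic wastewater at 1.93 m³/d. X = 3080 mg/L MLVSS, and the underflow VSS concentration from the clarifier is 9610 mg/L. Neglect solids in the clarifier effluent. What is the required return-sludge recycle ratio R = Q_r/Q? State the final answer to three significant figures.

R ≈ 0.472

R = Q_r/Q = X/(X_r − X) = 3080 / (9610 − 3080) = 0.4717.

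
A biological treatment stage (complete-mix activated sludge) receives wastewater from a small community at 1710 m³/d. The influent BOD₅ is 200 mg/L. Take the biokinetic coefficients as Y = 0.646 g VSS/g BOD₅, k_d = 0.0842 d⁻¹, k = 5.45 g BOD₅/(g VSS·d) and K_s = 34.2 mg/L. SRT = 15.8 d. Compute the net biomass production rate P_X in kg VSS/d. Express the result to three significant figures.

P_X ≈ 94.1 kg VSS/d

From the Monod/SRT balance for a CMAS, S = K_s·(1+k_d θ_c)/[θ_c·(Y k − k_d) − 1] = 34.2 × (1 + 0.0842 × 15.8) / [15.8 × (0.646 × 5.45 − 0.0842) − 1] = 79.70 / 53.30 = 1.495 mg/L.
Y_obs = Y / (1 + k_d θ_c) = 0.646 / (1 + 0.0842 × 15.8) = 0.646 / 2.330 = 0.2772.
Substrate removed = Q·(S₀ − S) = 1710 m³/d × (200 − 1.50) g/m³ = 3.39×10^5 g/d = 339.4 kg/d.
Net biomass production P_X = Y_obs × Q·(S₀ − S) = 0.2772 × 339.4 = 94.09 kg VSS/d.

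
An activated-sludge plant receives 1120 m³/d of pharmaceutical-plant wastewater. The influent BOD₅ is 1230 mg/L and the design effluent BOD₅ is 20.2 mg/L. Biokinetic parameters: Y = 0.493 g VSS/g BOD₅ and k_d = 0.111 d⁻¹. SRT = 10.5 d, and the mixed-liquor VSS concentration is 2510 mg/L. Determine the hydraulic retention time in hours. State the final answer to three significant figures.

Rearranging the biomass balance for a CMAS with decay, V = Y·Q·ΔS·θ_c / [X·(1+k_d θ_c)] = 0.493 × 1120 × (1230 − 20.2) × 10.5 / [2510 × (1 + 0.111 × 10.5)] = 7.01×10^6 / 5435 = 1290 m³.
τ = V/Q = 1290/1120 = 1.152 d, or 27.65 h.

τ ≈ 27.7 h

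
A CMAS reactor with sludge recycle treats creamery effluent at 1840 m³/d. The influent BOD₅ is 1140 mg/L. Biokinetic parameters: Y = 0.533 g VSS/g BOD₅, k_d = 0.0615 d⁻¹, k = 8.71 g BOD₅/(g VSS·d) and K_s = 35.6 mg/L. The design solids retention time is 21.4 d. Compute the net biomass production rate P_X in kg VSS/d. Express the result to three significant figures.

P_X ≈ 482 kg VSS/d

For a completely mixed reactor with recycle the Lawrence–McCarty relation gives S = K_s·(1 + k_d·θ_c) / [θ_c·(Y·k − k_d) − 1] = 35.6 × (1 + 0.0615 × 21.4) / [21.4 × (0.533 × 8.71 − 0.0615) − 1] = 82.45 / 97.03 = 0.8498 mg/L.
The observed yield is Y_obs = Y/(1 + k_d·θ_c) = 0.533 / (1 + 0.0615 × 21.4) = 0.533 / 2.316 = 0.2301 g VSS per g BOD₅ removed.
Q·(S₀ − S) = 1840 × (1140 − 0.850) × 10⁻³ = 2096 kg/d removed.
Biomass produced: P_X = Y_obs·Q·ΔS = 0.2301 × 2096 ≈ 482.4 kg VSS/d.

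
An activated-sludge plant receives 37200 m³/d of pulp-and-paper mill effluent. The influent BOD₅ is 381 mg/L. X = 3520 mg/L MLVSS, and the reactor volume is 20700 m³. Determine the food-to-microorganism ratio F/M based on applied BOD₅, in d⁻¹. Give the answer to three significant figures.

F/M = applied load / biomass = Q·S₀/(V·X) = 37200 × 381 / (20700 × 3520) = 0.1945 d⁻¹.

F/M ≈ 0.195 d⁻¹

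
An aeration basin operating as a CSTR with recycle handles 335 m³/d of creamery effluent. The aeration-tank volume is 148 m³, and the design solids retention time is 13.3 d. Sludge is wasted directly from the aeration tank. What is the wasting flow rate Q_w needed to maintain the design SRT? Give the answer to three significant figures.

Q_w ≈ 11.1 m³/d

With mixed-liquor wasting, θ_c = V/Q_w, so Q_w = V/θ_c = 148.0/13.3 = 11.13 m³/d.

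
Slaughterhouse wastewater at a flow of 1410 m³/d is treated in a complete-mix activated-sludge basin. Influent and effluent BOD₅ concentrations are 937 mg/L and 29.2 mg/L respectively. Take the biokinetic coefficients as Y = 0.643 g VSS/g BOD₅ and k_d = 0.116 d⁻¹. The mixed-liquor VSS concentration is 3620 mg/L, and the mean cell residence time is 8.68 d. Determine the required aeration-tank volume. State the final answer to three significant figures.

From the SRT design equation V = Y Q (S₀−S) θ_c / [X (1 + k_d θ_c)] = 0.643 × 1410 × (937 − 29.2) × 8.68 / [3620 × (1 + 0.116 × 8.68)] = 7.14×10^6 / 7265 = 983.4 m³.

V ≈ 983 m³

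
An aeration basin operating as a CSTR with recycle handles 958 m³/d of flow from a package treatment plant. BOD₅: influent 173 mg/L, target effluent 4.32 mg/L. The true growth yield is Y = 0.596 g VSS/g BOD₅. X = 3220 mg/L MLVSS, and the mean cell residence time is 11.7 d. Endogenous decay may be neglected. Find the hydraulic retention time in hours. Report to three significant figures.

With k_d = 0 the design equation reduces to V = Y Q (S₀−S) θ_c / X = 0.596 × 958 × (173 − 4.32) × 11.7 / 3220 = 349.9 m³.
τ = V/Q = 349.9/958 = 0.3653 d, or 8.767 h.

τ ≈ 8.77 h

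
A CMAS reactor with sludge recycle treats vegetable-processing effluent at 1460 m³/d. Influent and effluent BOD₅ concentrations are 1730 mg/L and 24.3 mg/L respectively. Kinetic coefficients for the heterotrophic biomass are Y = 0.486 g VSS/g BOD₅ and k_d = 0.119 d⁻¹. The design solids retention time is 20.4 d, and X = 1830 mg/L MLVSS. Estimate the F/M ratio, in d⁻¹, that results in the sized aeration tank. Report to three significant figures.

F/M ≈ 0.351 d⁻¹

From the SRT design equation V = Y Q (S₀−S) θ_c / [X (1 + k_d θ_c)] = 0.486 × 1460 × (1730 − 24.3) × 20.4 / [1830 × (1 + 0.119 × 20.4)] = 2.47×10^7 / 6273 = 3936 m³.
F/M = Q·S₀ / (V·X) = 1460 × 1730 / (3936 × 1830) = 0.3506 g BOD₅·(g VSS·d)⁻¹.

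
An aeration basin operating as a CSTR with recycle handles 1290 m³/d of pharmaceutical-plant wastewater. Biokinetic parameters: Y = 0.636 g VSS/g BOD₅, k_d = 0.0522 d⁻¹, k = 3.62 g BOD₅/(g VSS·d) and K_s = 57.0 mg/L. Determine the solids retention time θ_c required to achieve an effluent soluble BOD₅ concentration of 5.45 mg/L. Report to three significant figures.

At the target effluent, Y k S/(K_s+S) = 0.636×3.62×5.45/62.45 = 0.2009 d⁻¹.
Then 1/θ_c = μ − k_d = 0.2009 − 0.0522 = 0.1487 d⁻¹, giving θ_c = 6.724 d.

θ_c ≈ 6.72 d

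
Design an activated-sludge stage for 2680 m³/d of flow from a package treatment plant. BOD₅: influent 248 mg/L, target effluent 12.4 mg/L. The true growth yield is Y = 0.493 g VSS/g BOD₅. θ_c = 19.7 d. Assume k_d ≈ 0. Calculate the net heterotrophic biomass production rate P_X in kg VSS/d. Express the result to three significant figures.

No decay correction is needed, so Y_obs = Y = 0.493.
Substrate removed = Q·(S₀ − S) = 2680 m³/d × (248 − 12.4) g/m³ = 6.31×10^5 g/d = 631.4 kg/d.
Net biomass production P_X = Y_obs × Q·(S₀ − S) = 0.4930 × 631.4 = 311.3 kg VSS/d.

P_X ≈ 311 kg VSS/d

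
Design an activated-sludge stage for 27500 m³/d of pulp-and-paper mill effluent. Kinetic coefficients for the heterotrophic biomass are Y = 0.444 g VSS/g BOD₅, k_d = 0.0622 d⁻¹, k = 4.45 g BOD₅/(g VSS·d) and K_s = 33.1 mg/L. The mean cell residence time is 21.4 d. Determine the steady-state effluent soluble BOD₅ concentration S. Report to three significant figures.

S ≈ 1.93 mg/L

Effluent substrate depends only on kinetics and SRT: S = K_s(1 + k_d θ_c) / [θ_c(Yk − k_d) − 1] = 33.1 × (1 + 0.0622 × 21.4) / [21.4 × (0.444 × 4.45 − 0.0622) − 1] = 77.16 / 39.95 = 1.931 mg/L.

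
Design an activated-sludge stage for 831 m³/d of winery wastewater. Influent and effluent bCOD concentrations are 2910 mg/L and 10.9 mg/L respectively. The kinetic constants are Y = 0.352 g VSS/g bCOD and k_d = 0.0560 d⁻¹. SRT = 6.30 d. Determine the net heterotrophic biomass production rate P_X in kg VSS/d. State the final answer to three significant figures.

P_X ≈ 627 kg VSS/d

Observed yield with endogenous decay: Y_obs = Y / (1 + k_d·θ_c) = 0.352 / (1 + 0.0560 × 6.30) = 0.352 / 1.353 = 0.2602 g VSS/g bCOD.
ΔS = 2910 − 10.9 = 2899 mg/L, so the substrate removal rate is 831 × 2899/1000 = 2409 kg bCOD/d.
Net biomass production P_X = Y_obs × Q·(S₀ − S) = 0.2602 × 2409 = 626.9 kg VSS/d.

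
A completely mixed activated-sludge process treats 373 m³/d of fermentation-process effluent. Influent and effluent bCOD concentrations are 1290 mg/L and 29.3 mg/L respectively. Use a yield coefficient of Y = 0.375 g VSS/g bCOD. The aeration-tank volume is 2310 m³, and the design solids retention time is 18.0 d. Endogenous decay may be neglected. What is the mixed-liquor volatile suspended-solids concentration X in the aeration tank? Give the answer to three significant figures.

X ≈ 1370 mg/L

Without decay, X = Y Q (S₀−S) θ_c / V = 0.375 × 373 × (1290 − 29.3) × 18.0 / 2310 = 1374 mg/L.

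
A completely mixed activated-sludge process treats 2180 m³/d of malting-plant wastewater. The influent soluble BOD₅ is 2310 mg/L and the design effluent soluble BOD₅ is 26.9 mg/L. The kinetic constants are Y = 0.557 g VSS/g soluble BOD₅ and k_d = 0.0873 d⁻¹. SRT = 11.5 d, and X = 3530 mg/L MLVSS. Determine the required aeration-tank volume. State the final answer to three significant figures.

Steady-state biomass mass balance: V·X·(1 + k_d·θ_c) = Y·Q·(S₀ − S)·θ_c, so V = 0.557 × 2180 × (2310 − 26.9) × 11.5 / [3530 × (1 + 0.0873 × 11.5)] = 3.19×10^7 / 7074 = 4507 m³.

V ≈ 4510 m³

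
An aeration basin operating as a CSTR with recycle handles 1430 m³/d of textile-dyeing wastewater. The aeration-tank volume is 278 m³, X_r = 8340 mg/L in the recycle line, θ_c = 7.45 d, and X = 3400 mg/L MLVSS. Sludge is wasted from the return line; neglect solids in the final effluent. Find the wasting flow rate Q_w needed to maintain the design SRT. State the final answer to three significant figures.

θ_c = V·X/(Q_w·X_r) when wasting from the recycle, so Q_w = V·X/(θ_c·X_r) = 278.0 × 3400 / (7.45 × 8340) = 15.21 m³/d.

Q_w ≈ 15.2 m³/d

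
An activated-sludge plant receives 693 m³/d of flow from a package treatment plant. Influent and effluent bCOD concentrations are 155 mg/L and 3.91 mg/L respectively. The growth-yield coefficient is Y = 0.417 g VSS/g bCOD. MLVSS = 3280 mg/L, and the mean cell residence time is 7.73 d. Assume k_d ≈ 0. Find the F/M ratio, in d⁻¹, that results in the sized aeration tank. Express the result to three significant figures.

F/M ≈ 0.318 d⁻¹

With k_d = 0 the design equation reduces to V = Y Q (S₀−S) θ_c / X = 0.417 × 693 × (155 − 3.91) × 7.73 / 3280 = 102.9 m³.
F/M = Q·S₀ / (V·X) = 693 × 155 / (102.9 × 3280) = 0.3183 g bCOD·(g VSS·d)⁻¹.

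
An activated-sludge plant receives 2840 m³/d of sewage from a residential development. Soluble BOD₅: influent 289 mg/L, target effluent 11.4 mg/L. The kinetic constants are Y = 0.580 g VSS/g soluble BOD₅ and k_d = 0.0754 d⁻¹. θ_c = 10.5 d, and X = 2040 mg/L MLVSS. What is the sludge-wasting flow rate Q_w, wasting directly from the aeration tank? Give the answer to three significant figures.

From the SRT design equation V = Y Q (S₀−S) θ_c / [X (1 + k_d θ_c)] = 0.580 × 2840 × (289 − 11.4) × 10.5 / [2040 × (1 + 0.0754 × 10.5)] = 4.8×10^6 / 3655 = 1314 m³.
With mixed-liquor wasting, θ_c = V/Q_w, so Q_w = V/θ_c = 1314/10.5 = 125.1 m³/d.

Q_w ≈ 125 m³/d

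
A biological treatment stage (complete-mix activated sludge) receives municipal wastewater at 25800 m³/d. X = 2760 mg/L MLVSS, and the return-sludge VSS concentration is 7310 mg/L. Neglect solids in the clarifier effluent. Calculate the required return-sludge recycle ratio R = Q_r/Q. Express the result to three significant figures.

Mass balance around the secondary clarifier (neglecting effluent solids): R = X / (X_r − X) = 2760 / (7310 − 2760) = 0.6066.

R ≈ 0.607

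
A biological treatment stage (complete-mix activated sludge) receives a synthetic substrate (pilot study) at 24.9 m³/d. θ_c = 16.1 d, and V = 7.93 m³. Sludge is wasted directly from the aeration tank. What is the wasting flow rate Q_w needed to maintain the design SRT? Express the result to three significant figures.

Q_w ≈ 0.493 m³/d

Wasting from the aeration tank: Q_w = V / θ_c = 7.930 / 16.1 = 0.4925 m³/d.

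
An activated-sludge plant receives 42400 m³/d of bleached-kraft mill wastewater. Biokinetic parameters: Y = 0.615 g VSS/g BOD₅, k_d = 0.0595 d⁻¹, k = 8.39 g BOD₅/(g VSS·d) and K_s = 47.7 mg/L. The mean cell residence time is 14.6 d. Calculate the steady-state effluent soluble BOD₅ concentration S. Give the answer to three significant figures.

S ≈ 1.21 mg/L

Effluent substrate depends only on kinetics and SRT: S = K_s(1 + k_d θ_c) / [θ_c(Yk − k_d) − 1] = 47.7 × (1 + 0.0595 × 14.6) / [14.6 × (0.615 × 8.39 − 0.0595) − 1] = 89.14 / 73.47 = 1.213 mg/L.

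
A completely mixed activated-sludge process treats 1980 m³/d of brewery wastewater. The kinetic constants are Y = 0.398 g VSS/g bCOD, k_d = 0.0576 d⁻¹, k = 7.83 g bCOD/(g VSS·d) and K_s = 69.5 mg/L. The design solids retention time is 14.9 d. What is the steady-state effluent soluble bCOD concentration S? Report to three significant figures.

S ≈ 2.90 mg/L

Effluent substrate depends only on kinetics and SRT: S = K_s(1 + k_d θ_c) / [θ_c(Yk − k_d) − 1] = 69.5 × (1 + 0.0576 × 14.9) / [14.9 × (0.398 × 7.83 − 0.0576) − 1] = 129.1 / 44.58 = 2.897 mg/L.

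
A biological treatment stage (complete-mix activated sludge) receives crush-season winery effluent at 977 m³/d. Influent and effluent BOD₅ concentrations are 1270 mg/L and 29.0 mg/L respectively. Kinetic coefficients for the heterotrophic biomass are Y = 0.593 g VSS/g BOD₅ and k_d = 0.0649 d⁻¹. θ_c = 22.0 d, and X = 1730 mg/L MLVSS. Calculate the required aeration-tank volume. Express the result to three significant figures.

Steady-state biomass mass balance: V·X·(1 + k_d·θ_c) = Y·Q·(S₀ − S)·θ_c, so V = 0.593 × 977 × (1270 − 29.0) × 22.0 / [1730 × (1 + 0.0649 × 22.0)] = 1.58×10^7 / 4200 = 3766 m³.

V ≈ 3770 m³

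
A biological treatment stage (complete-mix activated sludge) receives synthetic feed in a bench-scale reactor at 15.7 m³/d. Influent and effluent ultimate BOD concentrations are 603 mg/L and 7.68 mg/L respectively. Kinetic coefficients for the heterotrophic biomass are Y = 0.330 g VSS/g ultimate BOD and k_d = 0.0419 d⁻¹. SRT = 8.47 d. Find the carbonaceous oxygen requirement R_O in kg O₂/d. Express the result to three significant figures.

The observed yield is Y_obs = Y/(1 + k_d·θ_c) = 0.330 / (1 + 0.0419 × 8.47) = 0.330 / 1.355 = 0.2436 g VSS per g ultimate BOD removed.
Substrate removed = Q·(S₀ − S) = 15.7 m³/d × (603 − 7.68) g/m³ = 9.35×10^3 g/d = 9.347 kg/d.
Biomass synthesised: P_X = Y_obs × 9.347 = 2.276 kg VSS/d.
Carbonaceous O₂ demand = substrate oxidised − cell-mass equivalent = 9.347 − 1.42 × 2.276 = 6.114 kg O₂/d.

R_O ≈ 6.11 kg O₂/d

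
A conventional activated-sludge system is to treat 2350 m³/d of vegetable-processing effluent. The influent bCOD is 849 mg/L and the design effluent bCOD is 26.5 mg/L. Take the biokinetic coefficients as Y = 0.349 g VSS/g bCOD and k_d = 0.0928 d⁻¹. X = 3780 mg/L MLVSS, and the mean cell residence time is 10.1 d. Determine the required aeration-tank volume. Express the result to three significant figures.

Rearranging the biomass balance for a CMAS with decay, V = Y·Q·ΔS·θ_c / [X·(1+k_d θ_c)] = 0.349 × 2350 × (849 − 26.5) × 10.1 / [3780 × (1 + 0.0928 × 10.1)] = 6.81×10^6 / 7323 = 930.4 m³.

V ≈ 930 m³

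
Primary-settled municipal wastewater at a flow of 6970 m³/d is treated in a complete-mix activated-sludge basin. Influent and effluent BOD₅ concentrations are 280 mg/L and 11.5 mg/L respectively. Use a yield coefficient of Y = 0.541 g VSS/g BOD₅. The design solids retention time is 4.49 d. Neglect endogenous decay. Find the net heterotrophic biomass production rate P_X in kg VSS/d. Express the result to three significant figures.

P_X ≈ 1010 kg VSS/d

With endogenous decay neglected, the observed yield equals the true yield: Y_obs = Y = 0.541 g VSS/g BOD₅.
Q·(S₀ − S) = 6970 × (280 − 11.5) × 10⁻³ = 1871 kg/d removed.
Biomass produced: P_X = Y_obs·Q·ΔS = 0.5410 × 1871 ≈ 1012 kg VSS/d.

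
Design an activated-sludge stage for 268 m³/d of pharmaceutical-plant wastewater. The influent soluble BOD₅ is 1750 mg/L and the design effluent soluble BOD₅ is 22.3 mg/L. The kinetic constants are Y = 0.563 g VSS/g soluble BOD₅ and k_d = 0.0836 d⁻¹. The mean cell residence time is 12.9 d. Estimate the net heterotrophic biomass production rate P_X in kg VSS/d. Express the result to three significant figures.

P_X ≈ 125 kg VSS/d

The observed yield is Y_obs = Y/(1 + k_d·θ_c) = 0.563 / (1 + 0.0836 × 12.9) = 0.563 / 2.078 = 0.2709 g VSS per g soluble BOD₅ removed.
Substrate removed = Q·(S₀ − S) = 268 m³/d × (1750 − 22.3) g/m³ = 4.63×10^5 g/d = 463.0 kg/d.
Net biomass production P_X = Y_obs × Q·(S₀ − S) = 0.2709 × 463.0 = 125.4 kg VSS/d.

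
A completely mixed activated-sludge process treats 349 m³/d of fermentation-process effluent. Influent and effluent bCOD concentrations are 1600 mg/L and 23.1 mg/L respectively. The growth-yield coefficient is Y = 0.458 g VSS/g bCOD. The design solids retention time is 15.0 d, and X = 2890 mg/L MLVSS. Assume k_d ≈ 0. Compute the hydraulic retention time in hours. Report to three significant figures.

τ ≈ 90.0 h

With k_d = 0 the design equation reduces to V = Y Q (S₀−S) θ_c / X = 0.458 × 349 × (1600 − 23.1) × 15.0 / 2890 = 1308 m³.
τ = V/Q = 1308/349 = 3.749 d, or 89.97 h.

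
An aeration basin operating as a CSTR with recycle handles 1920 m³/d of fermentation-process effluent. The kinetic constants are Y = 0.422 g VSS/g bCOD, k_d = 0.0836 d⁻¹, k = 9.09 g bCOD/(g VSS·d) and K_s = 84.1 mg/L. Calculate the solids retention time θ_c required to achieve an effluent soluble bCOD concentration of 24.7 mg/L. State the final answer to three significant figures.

At the target effluent, Y k S/(K_s+S) = 0.422×9.09×24.7/108.8 = 0.8709 d⁻¹.
1/θ_c = 0.8709 − 0.0836 = 0.7873 d⁻¹, so θ_c = 1.270 d.

θ_c ≈ 1.27 d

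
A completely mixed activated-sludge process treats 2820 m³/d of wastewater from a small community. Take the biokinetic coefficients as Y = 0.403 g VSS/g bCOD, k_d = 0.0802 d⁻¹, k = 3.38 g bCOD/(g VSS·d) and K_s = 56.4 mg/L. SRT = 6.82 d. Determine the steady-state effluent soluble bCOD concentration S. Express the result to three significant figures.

S ≈ 11.3 mg/L

From the Monod/SRT balance for a CMAS, S = K_s·(1+k_d θ_c)/[θ_c·(Y k − k_d) − 1] = 56.4 × (1 + 0.0802 × 6.82) / [6.82 × (0.403 × 3.38 − 0.0802) − 1] = 87.25 / 7.743 = 11.27 mg/L.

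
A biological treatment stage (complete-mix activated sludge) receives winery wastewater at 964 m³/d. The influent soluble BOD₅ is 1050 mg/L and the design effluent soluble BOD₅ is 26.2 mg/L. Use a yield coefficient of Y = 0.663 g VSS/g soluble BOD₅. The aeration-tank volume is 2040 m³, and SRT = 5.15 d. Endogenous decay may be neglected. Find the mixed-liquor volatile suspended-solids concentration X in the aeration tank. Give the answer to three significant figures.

X ≈ 1650 mg/L

Without decay, X = Y Q (S₀−S) θ_c / V = 0.663 × 964 × (1050 − 26.2) × 5.15 / 2040 = 1652 mg/L.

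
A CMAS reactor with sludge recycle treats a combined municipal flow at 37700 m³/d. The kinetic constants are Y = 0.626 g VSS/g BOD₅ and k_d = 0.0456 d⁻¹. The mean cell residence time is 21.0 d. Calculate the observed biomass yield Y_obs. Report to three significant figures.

The observed yield is Y_obs = Y/(1 + k_d·θ_c) = 0.626 / (1 + 0.0456 × 21.0) = 0.626 / 1.958 = 0.3198 g VSS per g BOD₅ removed.

Y_obs ≈ 0.320 g VSS/g BOD₅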